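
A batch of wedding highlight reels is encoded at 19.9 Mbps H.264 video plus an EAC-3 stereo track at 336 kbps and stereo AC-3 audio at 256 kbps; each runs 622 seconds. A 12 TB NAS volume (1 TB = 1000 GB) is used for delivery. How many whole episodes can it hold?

7531

Audio total: 336 + 256 = 592 kbps = 0.592 Mbps.
Total bitrate: 20.492 Mbps.
Per item: 20.492 Mbps × 622 s = 12,746 Mb = 1,593 MB.
Capacity: 12 TB = 96,000,000 Mb; 7531.76 items → 7531 complete.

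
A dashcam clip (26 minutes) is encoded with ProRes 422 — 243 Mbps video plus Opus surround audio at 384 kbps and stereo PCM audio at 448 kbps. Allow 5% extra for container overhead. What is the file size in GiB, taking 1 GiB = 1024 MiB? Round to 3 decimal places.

46.496 GiB

26 min = 1560 s
Audio total: 384 + 448 = 832 kbps = 0.832 Mbps.
Total bitrate: 243 + 0.832 = 243.832 Mbps.
Stream data: 243.832 Mbps × 1560 s = 380377.9 Mb.
With 5% container overhead: ×1.05.
399,397 Mb = 49,924,602,000 bytes ÷ 1,073,741,824 = 46.50 GiB.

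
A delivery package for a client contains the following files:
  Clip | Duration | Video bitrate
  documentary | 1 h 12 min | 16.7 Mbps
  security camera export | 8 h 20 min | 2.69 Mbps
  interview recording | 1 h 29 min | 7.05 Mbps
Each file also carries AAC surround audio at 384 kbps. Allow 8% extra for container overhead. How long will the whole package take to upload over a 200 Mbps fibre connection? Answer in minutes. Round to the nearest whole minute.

Audio: 384 kbps = 0.384 Mbps.
documentary: 17.084 Mbps × 4320 s × 1.08 = 79707.1 Mb
security camera export: 3.074 Mbps × 30000 s × 1.08 = 99597.6 Mb
interview recording: 7.434 Mbps × 5340 s × 1.08 = 42873.4 Mb
Total: 222178.1 Mb = 27772.3 MB.
At 200 Mbps: 222178.1 / 200 = 1111 s ≈ 18.5 minutes.

19 minutes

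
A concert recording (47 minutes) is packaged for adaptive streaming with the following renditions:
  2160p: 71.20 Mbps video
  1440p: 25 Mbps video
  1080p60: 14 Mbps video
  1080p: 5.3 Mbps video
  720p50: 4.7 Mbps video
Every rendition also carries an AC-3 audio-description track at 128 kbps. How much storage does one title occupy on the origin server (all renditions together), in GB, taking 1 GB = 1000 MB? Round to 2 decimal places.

47 min = 2820 s
Audio: 128 kbps = 0.128 Mbps.
Sum of rendition bitrates: (71.20+0.128) + (25+0.128) + (14+0.128) + (5.3+0.128) + (4.7+0.128) = 120.840 Mbps.
× 2820 s = 340,769 Mb = 42,596 MB = 42.60 GB.

42.60 GB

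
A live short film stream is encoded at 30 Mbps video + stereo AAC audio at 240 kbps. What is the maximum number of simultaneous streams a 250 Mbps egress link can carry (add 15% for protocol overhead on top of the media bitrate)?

Audio: 240 kbps = 0.240 Mbps.
Per-viewer media rate: 30.240 Mbps.
On the wire with 15% overhead: 34.776 Mbps.
250 Mbps = 250.0 Mbps; 250.0 / 34.776 = 7.19 → 7 viewers.

7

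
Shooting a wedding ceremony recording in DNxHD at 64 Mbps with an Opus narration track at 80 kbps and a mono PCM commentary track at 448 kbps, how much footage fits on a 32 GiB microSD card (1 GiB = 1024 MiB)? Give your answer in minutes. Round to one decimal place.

Audio total: 80 + 448 = 528 kbps = 0.528 Mbps.
Total bitrate: 64 + 0.528 = 64.528 Mbps.
Capacity: 32 GiB = 274,878 Mb.
Recording time: 274,878 / 64.528 = 4,260 s ≈ 71.0 minutes.

71.0 minutes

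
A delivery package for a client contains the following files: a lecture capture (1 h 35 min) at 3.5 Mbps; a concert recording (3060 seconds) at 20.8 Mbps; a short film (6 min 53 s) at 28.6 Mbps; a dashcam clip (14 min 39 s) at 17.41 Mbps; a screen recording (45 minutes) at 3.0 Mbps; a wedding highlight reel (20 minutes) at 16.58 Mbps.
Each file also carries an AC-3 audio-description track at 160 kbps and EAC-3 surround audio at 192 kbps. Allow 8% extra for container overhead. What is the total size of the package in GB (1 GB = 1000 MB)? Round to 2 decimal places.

19.39 GB

Audio total: 160 + 192 = 352 kbps = 0.352 Mbps.
lecture capture: 3.852 Mbps × 5700 s × 1.08 = 23712.9 Mb
concert recording: 21.152 Mbps × 3060 s × 1.08 = 69903.1 Mb
short film: 28.952 Mbps × 413 s × 1.08 = 12913.8 Mb
dashcam clip: 17.762 Mbps × 879 s × 1.08 = 16861.8 Mb
screen recording: 3.352 Mbps × 2700 s × 1.08 = 9774.4 Mb
wedding highlight reel: 16.932 Mbps × 1200 s × 1.08 = 21943.9 Mb
Total: 155109.9 Mb = 19388.7 MB.
= 19.39 GB.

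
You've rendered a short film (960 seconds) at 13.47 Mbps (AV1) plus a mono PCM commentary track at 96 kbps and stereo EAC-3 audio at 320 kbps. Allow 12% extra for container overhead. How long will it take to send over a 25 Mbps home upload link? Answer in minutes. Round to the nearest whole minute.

Audio total: 96 + 320 = 416 kbps = 0.416 Mbps.
Total bitrate: 13.886 Mbps.
File: 13.886 Mbps × 960 s = 13330.6 Mb.
With 12% container overhead: ×1.12. → 14930.2 Mb.
At 25 Mbps: 14930.2 / 25 = 597.2 s ≈ 9.95 minutes.

10 minutes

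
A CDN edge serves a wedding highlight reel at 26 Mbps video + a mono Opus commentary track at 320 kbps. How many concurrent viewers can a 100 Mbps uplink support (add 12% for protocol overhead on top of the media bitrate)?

3

Audio: 320 kbps = 0.320 Mbps.
Per-viewer media rate: 26.320 Mbps.
On the wire with 12% overhead: 29.478 Mbps.
100 Mbps = 100.0 Mbps; 100.0 / 29.478 = 3.39 → 3 viewers.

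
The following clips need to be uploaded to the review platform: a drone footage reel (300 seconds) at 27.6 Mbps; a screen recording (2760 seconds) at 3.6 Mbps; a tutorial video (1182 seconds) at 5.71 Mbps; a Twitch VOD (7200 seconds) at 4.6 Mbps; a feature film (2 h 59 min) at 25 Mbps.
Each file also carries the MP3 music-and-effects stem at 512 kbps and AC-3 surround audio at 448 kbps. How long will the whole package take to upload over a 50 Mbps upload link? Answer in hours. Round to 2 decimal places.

Audio total: 512 + 448 = 960 kbps = 0.960 Mbps.
drone footage reel: 28.560 Mbps × 300 s = 8568.0 Mb
screen recording: 4.560 Mbps × 2760 s = 12585.6 Mb
tutorial video: 6.670 Mbps × 1182 s = 7883.9 Mb
Twitch VOD: 5.560 Mbps × 7200 s = 40032.0 Mb
feature film: 25.960 Mbps × 10740 s = 278810.4 Mb
Total: 347879.9 Mb = 43485.0 MB.
At 50 Mbps: 347879.9 / 50 = 6958 s ≈ 1.93 hours.

1.93 hours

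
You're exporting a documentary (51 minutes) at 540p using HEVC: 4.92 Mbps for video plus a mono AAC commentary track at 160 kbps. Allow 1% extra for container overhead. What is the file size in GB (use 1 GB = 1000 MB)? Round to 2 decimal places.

51 min = 3060 s
Audio: 160 kbps = 0.160 Mbps.
Total bitrate: 4.92 + 0.160 = 5.080 Mbps.
Stream data: 5.080 Mbps × 3060 s = 15544.8 Mb.
With 1% container overhead: ×1.01.
15,700 Mb ÷ 8 = 1,963 MB → 1.963 GB.

1.96 GB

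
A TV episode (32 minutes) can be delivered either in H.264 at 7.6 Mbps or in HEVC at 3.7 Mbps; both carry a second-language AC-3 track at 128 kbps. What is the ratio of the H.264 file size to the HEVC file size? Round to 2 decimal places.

2.02

32 min = 1920 s
Audio: 128 kbps = 0.128 Mbps.
H.264: 7.728 Mbps × 1920 s = 14837.8 Mb = 1.855 GB.
HEVC: 3.828 Mbps × 1920 s = 7349.8 Mb = 0.919 GB.
Ratio: 1.855 / 0.919 = 2.019.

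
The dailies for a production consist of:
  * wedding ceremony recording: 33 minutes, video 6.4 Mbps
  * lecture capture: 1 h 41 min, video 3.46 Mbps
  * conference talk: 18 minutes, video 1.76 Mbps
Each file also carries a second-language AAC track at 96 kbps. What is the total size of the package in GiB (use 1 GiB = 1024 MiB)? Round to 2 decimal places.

Audio: 96 kbps = 0.096 Mbps.
wedding ceremony recording: 6.496 Mbps × 1980 s = 12862.1 Mb
lecture capture: 3.556 Mbps × 6060 s = 21549.4 Mb
conference talk: 1.856 Mbps × 1080 s = 2004.5 Mb
Total: 36415.9 Mb = 4552.0 MB.
= 4.239 GiB.

4.24 GiB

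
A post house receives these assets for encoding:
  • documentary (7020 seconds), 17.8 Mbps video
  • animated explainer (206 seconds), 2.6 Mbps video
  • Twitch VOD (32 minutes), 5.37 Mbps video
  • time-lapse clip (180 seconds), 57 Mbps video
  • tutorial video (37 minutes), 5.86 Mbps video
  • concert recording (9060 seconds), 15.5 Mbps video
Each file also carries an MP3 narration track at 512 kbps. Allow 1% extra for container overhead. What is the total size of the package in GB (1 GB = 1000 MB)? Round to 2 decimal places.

39.14 GB

Audio: 512 kbps = 0.512 Mbps.
documentary: 18.312 Mbps × 7020 s × 1.01 = 129835.7 Mb
animated explainer: 3.112 Mbps × 206 s × 1.01 = 647.5 Mb
Twitch VOD: 5.882 Mbps × 1920 s × 1.01 = 11406.4 Mb
time-lapse clip: 57.512 Mbps × 180 s × 1.01 = 10455.7 Mb
tutorial video: 6.372 Mbps × 2220 s × 1.01 = 14287.3 Mb
concert recording: 16.012 Mbps × 9060 s × 1.01 = 146519.4 Mb
Total: 313152.0 Mb = 39144.0 MB.
= 39.14 GB.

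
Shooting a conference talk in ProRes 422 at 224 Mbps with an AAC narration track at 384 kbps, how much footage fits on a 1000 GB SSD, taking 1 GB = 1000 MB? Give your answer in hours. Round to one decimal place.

9.9 hours

Audio: 384 kbps = 0.384 Mbps.
Total bitrate: 224 + 0.384 = 224.384 Mbps.
Capacity: 1000 GB = 8,000,000 Mb.
Recording time: 8,000,000 / 224.384 = 35,653 s ≈ 9.90 hours.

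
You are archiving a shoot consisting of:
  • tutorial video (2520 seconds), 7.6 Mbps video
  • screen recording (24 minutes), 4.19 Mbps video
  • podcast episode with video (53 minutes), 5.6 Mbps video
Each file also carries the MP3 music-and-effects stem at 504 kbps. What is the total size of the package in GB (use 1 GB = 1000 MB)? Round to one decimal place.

Audio: 504 kbps = 0.504 Mbps.
tutorial video: 8.104 Mbps × 2520 s = 20422.1 Mb
screen recording: 4.694 Mbps × 1440 s = 6759.4 Mb
podcast episode with video: 6.104 Mbps × 3180 s = 19410.7 Mb
Total: 46592.2 Mb = 5824.0 MB.
= 5.824 GB.

5.8 GB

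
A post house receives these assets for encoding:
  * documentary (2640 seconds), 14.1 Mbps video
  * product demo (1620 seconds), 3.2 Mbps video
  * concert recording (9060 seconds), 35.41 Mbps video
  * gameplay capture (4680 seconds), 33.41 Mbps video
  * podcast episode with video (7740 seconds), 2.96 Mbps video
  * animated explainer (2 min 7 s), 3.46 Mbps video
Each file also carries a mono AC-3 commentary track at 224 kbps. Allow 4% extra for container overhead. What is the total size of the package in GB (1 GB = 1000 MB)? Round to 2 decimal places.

Audio: 224 kbps = 0.224 Mbps.
documentary: 14.324 Mbps × 2640 s × 1.04 = 39328.0 Mb
product demo: 3.424 Mbps × 1620 s × 1.04 = 5768.8 Mb
concert recording: 35.634 Mbps × 9060 s × 1.04 = 335757.8 Mb
gameplay capture: 33.634 Mbps × 4680 s × 1.04 = 163703.4 Mb
podcast episode with video: 3.184 Mbps × 7740 s × 1.04 = 25629.9 Mb
animated explainer: 3.684 Mbps × 127 s × 1.04 = 486.6 Mb
Total: 570674.4 Mb = 71334.3 MB.
= 71.33 GB.

71.33 GB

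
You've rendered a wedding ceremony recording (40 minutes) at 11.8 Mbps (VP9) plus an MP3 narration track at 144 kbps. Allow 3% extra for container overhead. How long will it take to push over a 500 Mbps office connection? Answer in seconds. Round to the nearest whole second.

59 seconds

40 min = 2400 s
Audio: 144 kbps = 0.144 Mbps.
Total bitrate: 11.944 Mbps.
File: 11.944 Mbps × 2400 s = 28665.6 Mb.
With 3% container overhead: ×1.03. → 29525.6 Mb.
At 500 Mbps: 29525.6 / 500 = 59.1 s ≈ 59.1 seconds.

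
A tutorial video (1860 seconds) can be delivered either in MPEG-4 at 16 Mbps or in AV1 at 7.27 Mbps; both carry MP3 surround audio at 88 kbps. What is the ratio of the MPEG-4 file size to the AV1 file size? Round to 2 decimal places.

2.19

Audio: 88 kbps = 0.088 Mbps.
MPEG-4: 16.088 Mbps × 1860 s = 29923.7 Mb = 3.484 GiB.
AV1: 7.358 Mbps × 1860 s = 13685.9 Mb = 1.593 GiB.
Ratio: 3.484 / 1.593 = 2.186.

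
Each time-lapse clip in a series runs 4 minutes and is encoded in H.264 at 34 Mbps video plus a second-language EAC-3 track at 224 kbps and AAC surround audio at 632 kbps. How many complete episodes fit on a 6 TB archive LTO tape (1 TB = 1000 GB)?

4 min = 240 s
Audio total: 224 + 632 = 856 kbps = 0.856 Mbps.
Total bitrate: 34.856 Mbps.
Per item: 34.856 Mbps × 240 s = 8,365 Mb = 1,046 MB.
Capacity: 6 TB = 48,000,000 Mb; 5737.89 items → 5737 complete.

5737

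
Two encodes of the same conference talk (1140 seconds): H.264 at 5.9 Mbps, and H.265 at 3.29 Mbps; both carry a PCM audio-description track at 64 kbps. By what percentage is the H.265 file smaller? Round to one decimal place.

Audio: 64 kbps = 0.064 Mbps.
H.264: 5.964 Mbps × 1140 s = 6799.0 Mb = 0.850 GB.
H.265: 3.354 Mbps × 1140 s = 3823.6 Mb = 0.478 GB.
Reduction: (1 − 0.478/0.850) × 100 = 43.76%.

43.8%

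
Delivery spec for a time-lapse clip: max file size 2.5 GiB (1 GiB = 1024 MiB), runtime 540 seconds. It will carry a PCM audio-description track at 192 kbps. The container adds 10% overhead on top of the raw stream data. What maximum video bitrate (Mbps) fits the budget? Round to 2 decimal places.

Budget: 2.5 GiB = 21474.8 Mb.
Stream payload after overhead: 21474.8 / 1.10 = 19522.6 Mb.
Total bitrate budget: 19522.6 Mb / 540 s = 36.153 Mbps.
Audio: 192 kbps = 0.192 Mbps.
Video: 36.153 − 0.192 = 35.961 Mbps.

35.96 Mbps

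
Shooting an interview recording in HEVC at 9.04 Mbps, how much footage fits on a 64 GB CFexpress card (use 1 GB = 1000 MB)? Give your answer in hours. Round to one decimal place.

Capacity: 64 GB = 512,000 Mb.
Recording time: 512,000 / 9.040 = 56,637 s ≈ 15.7 hours.

15.7 hours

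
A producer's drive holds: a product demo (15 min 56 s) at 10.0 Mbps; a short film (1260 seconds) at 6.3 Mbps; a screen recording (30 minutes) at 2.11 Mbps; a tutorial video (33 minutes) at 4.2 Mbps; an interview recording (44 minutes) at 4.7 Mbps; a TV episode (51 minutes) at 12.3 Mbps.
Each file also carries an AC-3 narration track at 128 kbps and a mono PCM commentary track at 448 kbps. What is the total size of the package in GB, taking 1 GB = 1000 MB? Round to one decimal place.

10.8 GB

Audio total: 128 + 448 = 576 kbps = 0.576 Mbps.
product demo: 10.576 Mbps × 956 s = 10110.7 Mb
short film: 6.876 Mbps × 1260 s = 8663.8 Mb
screen recording: 2.686 Mbps × 1800 s = 4834.8 Mb
tutorial video: 4.776 Mbps × 1980 s = 9456.5 Mb
interview recording: 5.276 Mbps × 2640 s = 13928.6 Mb
TV episode: 12.876 Mbps × 3060 s = 39400.6 Mb
Total: 86394.9 Mb = 10799.4 MB.
= 10.80 GB.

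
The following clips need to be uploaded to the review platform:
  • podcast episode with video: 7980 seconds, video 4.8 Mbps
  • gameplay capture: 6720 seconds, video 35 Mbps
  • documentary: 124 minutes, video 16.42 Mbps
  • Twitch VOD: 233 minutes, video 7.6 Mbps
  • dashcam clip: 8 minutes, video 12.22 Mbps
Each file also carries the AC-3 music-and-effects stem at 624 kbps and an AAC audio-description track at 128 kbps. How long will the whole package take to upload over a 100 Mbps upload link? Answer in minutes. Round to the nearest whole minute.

89 minutes

Audio total: 624 + 128 = 752 kbps = 0.752 Mbps.
podcast episode with video: 5.552 Mbps × 7980 s = 44305.0 Mb
gameplay capture: 35.752 Mbps × 6720 s = 240253.4 Mb
documentary: 17.172 Mbps × 7440 s = 127759.7 Mb
Twitch VOD: 8.352 Mbps × 13980 s = 116761.0 Mb
dashcam clip: 12.972 Mbps × 480 s = 6226.6 Mb
Total: 535305.6 Mb = 66913.2 MB.
At 100 Mbps: 535305.6 / 100 = 5353 s ≈ 89.2 minutes.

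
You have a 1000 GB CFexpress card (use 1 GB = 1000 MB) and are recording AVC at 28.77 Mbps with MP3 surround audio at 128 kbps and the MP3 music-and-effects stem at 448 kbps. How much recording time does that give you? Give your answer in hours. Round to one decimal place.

75.7 hours

Audio total: 128 + 448 = 576 kbps = 0.576 Mbps.
Total bitrate: 28.77 + 0.576 = 29.346 Mbps.
Capacity: 1000 GB = 8,000,000 Mb.
Recording time: 8,000,000 / 29.346 = 272,610 s ≈ 75.7 hours.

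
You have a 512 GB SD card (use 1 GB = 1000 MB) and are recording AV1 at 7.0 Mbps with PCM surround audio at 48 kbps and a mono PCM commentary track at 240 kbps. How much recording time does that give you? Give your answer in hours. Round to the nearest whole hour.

Audio total: 48 + 240 = 288 kbps = 0.288 Mbps.
Total bitrate: 7.0 + 0.288 = 7.288 Mbps.
Capacity: 512 GB = 4,096,000 Mb.
Recording time: 4,096,000 / 7.288 = 562,020 s ≈ 156 hours.

156 hours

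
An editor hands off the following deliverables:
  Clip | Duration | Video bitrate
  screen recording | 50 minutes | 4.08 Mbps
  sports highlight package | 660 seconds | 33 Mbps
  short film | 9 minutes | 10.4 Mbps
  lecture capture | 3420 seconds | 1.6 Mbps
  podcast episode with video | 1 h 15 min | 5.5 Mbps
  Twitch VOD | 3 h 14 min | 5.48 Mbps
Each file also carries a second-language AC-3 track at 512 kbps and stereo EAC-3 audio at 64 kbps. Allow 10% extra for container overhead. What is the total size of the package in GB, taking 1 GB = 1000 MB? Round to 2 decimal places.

Audio total: 512 + 64 = 576 kbps = 0.576 Mbps.
screen recording: 4.656 Mbps × 3000 s × 1.10 = 15364.8 Mb
sports highlight package: 33.576 Mbps × 660 s × 1.10 = 24376.2 Mb
short film: 10.976 Mbps × 540 s × 1.10 = 6519.7 Mb
lecture capture: 2.176 Mbps × 3420 s × 1.10 = 8186.1 Mb
podcast episode with video: 6.076 Mbps × 4500 s × 1.10 = 30076.2 Mb
Twitch VOD: 6.056 Mbps × 11640 s × 1.10 = 77541.0 Mb
Total: 162064.1 Mb = 20258.0 MB.
= 20.26 GB.

20.26 GB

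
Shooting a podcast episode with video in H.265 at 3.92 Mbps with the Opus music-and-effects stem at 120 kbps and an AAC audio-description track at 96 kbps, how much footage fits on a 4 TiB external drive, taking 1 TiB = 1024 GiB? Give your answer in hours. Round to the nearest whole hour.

Audio total: 120 + 96 = 216 kbps = 0.216 Mbps.
Total bitrate: 3.92 + 0.216 = 4.136 Mbps.
Capacity: 4 TiB = 35,184,372 Mb.
Recording time: 35,184,372 / 4.136 = 8,506,860 s ≈ 2,363 hours.

2363 hours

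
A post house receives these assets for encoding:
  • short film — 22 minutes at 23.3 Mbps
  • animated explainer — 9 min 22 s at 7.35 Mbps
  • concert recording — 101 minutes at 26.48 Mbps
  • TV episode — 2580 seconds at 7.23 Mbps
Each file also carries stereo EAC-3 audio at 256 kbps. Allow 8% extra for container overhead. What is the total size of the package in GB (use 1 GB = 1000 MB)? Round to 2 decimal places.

29.25 GB

Audio: 256 kbps = 0.256 Mbps.
short film: 23.556 Mbps × 1320 s × 1.08 = 33581.4 Mb
animated explainer: 7.606 Mbps × 562 s × 1.08 = 4616.5 Mb
concert recording: 26.736 Mbps × 6060 s × 1.08 = 174981.8 Mb
TV episode: 7.486 Mbps × 2580 s × 1.08 = 20859.0 Mb
Total: 234038.7 Mb = 29254.8 MB.
= 29.25 GB.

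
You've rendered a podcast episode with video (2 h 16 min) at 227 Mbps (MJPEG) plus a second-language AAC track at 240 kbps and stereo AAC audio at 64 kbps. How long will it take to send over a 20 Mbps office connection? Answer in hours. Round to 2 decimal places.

2 h 16 min = 136 min = 8160 s
Audio total: 240 + 64 = 304 kbps = 0.304 Mbps.
Total bitrate: 227.304 Mbps.
File: 227.304 Mbps × 8160 s = 1854800.6 Mb.
At 20 Mbps: 1854800.6 / 20 = 92740.0 s ≈ 25.8 hours.

25.76 hours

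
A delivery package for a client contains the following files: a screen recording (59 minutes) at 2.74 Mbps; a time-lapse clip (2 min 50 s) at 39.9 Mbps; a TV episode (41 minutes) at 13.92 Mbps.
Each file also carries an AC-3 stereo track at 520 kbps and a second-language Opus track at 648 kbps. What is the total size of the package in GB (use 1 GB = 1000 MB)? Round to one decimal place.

7.2 GB

Audio total: 520 + 648 = 1168 kbps = 1.168 Mbps.
screen recording: 3.908 Mbps × 3540 s = 13834.3 Mb
time-lapse clip: 41.068 Mbps × 170 s = 6981.6 Mb
TV episode: 15.088 Mbps × 2460 s = 37116.5 Mb
Total: 57932.4 Mb = 7241.5 MB.
= 7.242 GB.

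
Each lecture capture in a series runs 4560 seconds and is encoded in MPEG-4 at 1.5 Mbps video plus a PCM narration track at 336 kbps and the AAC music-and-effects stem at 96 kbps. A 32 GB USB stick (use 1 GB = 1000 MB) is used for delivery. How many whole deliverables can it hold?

29

Audio total: 336 + 96 = 432 kbps = 0.432 Mbps.
Total bitrate: 1.932 Mbps.
Per item: 1.932 Mbps × 4560 s = 8,810 Mb = 1,101 MB.
Capacity: 32 GB = 256,000 Mb; 29.06 items → 29 complete.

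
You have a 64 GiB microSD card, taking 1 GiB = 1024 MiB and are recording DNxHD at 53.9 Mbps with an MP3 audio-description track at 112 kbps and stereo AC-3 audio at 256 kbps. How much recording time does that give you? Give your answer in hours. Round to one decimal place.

Audio total: 112 + 256 = 368 kbps = 0.368 Mbps.
Total bitrate: 53.9 + 0.368 = 54.268 Mbps.
Capacity: 64 GiB = 549,756 Mb.
Recording time: 549,756 / 54.268 = 10,130 s ≈ 2.81 hours.

2.8 hours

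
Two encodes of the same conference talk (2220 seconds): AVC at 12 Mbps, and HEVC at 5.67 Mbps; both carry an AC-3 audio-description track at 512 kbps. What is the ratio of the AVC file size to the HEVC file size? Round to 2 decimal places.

2.02

Audio: 512 kbps = 0.512 Mbps.
AVC: 12.512 Mbps × 2220 s = 27776.6 Mb = 3.234 GiB.
HEVC: 6.182 Mbps × 2220 s = 13724.0 Mb = 1.598 GiB.
Ratio: 3.234 / 1.598 = 2.024.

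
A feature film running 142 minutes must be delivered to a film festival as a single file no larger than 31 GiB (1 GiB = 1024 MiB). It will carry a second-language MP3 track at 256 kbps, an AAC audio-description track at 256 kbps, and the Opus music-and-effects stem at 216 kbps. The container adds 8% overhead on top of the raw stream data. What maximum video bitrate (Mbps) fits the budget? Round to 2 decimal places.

Budget: 31 GiB = 266288.0 Mb.
Stream payload after overhead: 266288.0 / 1.08 = 246562.9 Mb.
142 min = 8520 s
Total bitrate budget: 246562.9 Mb / 8520 s = 28.939 Mbps.
Audio total: 256 + 256 + 216 = 728 kbps = 0.728 Mbps.
Video: 28.939 − 0.728 = 28.211 Mbps.

28.21 Mbps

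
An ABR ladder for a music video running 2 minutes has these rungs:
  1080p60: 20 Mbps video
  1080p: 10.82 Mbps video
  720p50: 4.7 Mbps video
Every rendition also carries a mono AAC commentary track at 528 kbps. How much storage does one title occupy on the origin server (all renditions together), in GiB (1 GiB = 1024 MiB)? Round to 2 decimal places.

2 min = 120 s
Audio: 528 kbps = 0.528 Mbps.
Sum of rendition bitrates: (20+0.528) + (10.82+0.528) + (4.7+0.528) = 37.104 Mbps.
× 120 s = 4,452 Mb = 556.6 MB = 0.5183 GiB.

0.52 GiB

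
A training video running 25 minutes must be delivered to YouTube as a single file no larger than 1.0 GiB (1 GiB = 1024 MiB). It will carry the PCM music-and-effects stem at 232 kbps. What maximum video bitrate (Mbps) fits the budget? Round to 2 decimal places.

Budget: 1.0 GiB = 8589.9 Mb.
25 min = 1500 s
Total bitrate budget: 8589.9 Mb / 1500 s = 5.727 Mbps.
Audio: 232 kbps = 0.232 Mbps.
Video: 5.727 − 0.232 = 5.495 Mbps.

5.49 Mbps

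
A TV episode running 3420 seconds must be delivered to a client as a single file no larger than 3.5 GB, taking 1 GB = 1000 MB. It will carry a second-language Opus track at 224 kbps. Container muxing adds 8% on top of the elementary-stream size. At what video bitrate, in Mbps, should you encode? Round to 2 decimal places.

Budget: 3.5 GB = 28000.0 Mb.
Stream payload after overhead: 28000.0 / 1.08 = 25925.9 Mb.
Total bitrate budget: 25925.9 Mb / 3420 s = 7.581 Mbps.
Audio: 224 kbps = 0.224 Mbps.
Video: 7.581 − 0.224 = 7.357 Mbps.

7.36 Mbps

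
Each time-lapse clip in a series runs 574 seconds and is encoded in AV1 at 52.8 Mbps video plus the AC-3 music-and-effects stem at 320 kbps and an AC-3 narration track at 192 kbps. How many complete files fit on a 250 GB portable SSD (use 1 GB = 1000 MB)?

65

Audio total: 320 + 192 = 512 kbps = 0.512 Mbps.
Total bitrate: 53.312 Mbps.
Per item: 53.312 Mbps × 574 s = 30,601 Mb = 3,825 MB.
Capacity: 250 GB = 2,000,000 Mb; 65.36 items → 65 complete.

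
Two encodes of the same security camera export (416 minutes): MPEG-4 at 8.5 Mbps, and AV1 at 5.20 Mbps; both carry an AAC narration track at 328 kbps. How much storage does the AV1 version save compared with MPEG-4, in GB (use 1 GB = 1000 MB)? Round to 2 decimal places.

416 min = 24960 s
Audio: 328 kbps = 0.328 Mbps.
MPEG-4: 8.828 Mbps × 24960 s = 220346.9 Mb = 27.543 GB.
AV1: 5.528 Mbps × 24960 s = 137978.9 Mb = 17.247 GB.
Saving: 27.543 − 17.247 = 10.296 GB.

10.30 GB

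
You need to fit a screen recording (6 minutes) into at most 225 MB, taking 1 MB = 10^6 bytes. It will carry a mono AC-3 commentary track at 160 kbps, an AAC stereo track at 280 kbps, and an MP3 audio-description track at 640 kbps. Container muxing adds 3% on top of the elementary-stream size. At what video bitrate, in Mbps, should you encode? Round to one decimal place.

Budget: 225 MB = 1800.0 Mb.
Stream payload after overhead: 1800.0 / 1.03 = 1747.6 Mb.
6 min = 360 s
Total bitrate budget: 1747.6 Mb / 360 s = 4.854 Mbps.
Audio total: 160 + 280 + 640 = 1080 kbps = 1.080 Mbps.
Video: 4.854 − 1.080 = 3.774 Mbps.

3.8 Mbps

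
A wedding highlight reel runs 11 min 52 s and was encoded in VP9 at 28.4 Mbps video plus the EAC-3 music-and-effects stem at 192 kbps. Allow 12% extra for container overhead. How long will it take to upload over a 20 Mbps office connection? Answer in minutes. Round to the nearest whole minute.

19 minutes

11 min 52 s = 712 s
Audio: 192 kbps = 0.192 Mbps.
Total bitrate: 28.592 Mbps.
File: 28.592 Mbps × 712 s = 20357.5 Mb.
With 12% container overhead: ×1.12. → 22800.4 Mb.
At 20 Mbps: 22800.4 / 20 = 1140.0 s ≈ 19 minutes.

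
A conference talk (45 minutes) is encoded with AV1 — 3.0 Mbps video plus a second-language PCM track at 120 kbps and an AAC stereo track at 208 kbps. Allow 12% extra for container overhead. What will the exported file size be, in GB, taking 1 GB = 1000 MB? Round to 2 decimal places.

1.26 GB

45 min = 2700 s
Audio total: 120 + 208 = 328 kbps = 0.328 Mbps.
Total bitrate: 3.0 + 0.328 = 3.328 Mbps.
Stream data: 3.328 Mbps × 2700 s = 8985.6 Mb.
With 12% container overhead: ×1.12.
10,064 Mb ÷ 8 = 1,258 MB → 1.258 GB.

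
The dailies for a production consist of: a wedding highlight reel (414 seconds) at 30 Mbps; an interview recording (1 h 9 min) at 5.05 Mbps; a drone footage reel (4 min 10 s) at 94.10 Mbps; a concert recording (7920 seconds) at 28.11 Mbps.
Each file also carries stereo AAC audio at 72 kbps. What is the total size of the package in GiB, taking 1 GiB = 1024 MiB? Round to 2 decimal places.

32.64 GiB

Audio: 72 kbps = 0.072 Mbps.
wedding highlight reel: 30.072 Mbps × 414 s = 12449.8 Mb
interview recording: 5.122 Mbps × 4140 s = 21205.1 Mb
drone footage reel: 94.172 Mbps × 250 s = 23543.0 Mb
concert recording: 28.182 Mbps × 7920 s = 223201.4 Mb
Total: 280399.3 Mb = 35049.9 MB.
= 32.64 GiB.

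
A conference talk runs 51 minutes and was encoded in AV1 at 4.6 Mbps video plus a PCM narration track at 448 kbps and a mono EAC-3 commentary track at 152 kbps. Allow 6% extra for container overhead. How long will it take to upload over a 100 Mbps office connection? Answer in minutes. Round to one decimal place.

2.8 minutes

51 min = 3060 s
Audio total: 448 + 152 = 600 kbps = 0.600 Mbps.
Total bitrate: 5.200 Mbps.
File: 5.200 Mbps × 3060 s = 15912.0 Mb.
With 6% container overhead: ×1.06. → 16866.7 Mb.
At 100 Mbps: 16866.7 / 100 = 168.7 s ≈ 2.81 minutes.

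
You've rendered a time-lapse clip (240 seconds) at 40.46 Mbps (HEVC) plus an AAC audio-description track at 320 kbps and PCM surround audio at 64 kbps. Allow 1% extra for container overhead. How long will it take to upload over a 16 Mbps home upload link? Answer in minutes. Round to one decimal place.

Audio total: 320 + 64 = 384 kbps = 0.384 Mbps.
Total bitrate: 40.844 Mbps.
File: 40.844 Mbps × 240 s = 9802.6 Mb.
With 1% container overhead: ×1.01. → 9900.6 Mb.
At 16 Mbps: 9900.6 / 16 = 618.8 s ≈ 10.3 minutes.

10.3 minutes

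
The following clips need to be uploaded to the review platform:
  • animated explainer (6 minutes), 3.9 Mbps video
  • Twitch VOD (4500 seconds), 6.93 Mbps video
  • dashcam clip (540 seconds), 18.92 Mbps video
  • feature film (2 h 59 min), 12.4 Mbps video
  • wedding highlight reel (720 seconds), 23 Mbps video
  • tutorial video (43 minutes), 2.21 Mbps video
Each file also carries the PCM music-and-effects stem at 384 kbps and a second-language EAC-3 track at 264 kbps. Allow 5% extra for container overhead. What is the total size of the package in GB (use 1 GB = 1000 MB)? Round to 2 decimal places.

Audio total: 384 + 264 = 648 kbps = 0.648 Mbps.
animated explainer: 4.548 Mbps × 360 s × 1.05 = 1719.1 Mb
Twitch VOD: 7.578 Mbps × 4500 s × 1.05 = 35806.1 Mb
dashcam clip: 19.568 Mbps × 540 s × 1.05 = 11095.1 Mb
feature film: 13.048 Mbps × 10740 s × 1.05 = 147142.3 Mb
wedding highlight reel: 23.648 Mbps × 720 s × 1.05 = 17877.9 Mb
tutorial video: 2.858 Mbps × 2580 s × 1.05 = 7742.3 Mb
Total: 221382.8 Mb = 27672.8 MB.
= 27.67 GB.

27.67 GB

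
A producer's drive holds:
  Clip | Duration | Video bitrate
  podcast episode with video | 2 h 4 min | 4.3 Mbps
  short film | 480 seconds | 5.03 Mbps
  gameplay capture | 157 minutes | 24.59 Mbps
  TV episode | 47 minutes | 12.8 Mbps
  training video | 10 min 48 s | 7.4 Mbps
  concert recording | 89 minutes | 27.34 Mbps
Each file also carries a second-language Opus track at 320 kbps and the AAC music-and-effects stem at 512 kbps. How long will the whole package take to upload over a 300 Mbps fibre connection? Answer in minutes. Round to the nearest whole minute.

Audio total: 320 + 512 = 832 kbps = 0.832 Mbps.
podcast episode with video: 5.132 Mbps × 7440 s = 38182.1 Mb
short film: 5.862 Mbps × 480 s = 2813.8 Mb
gameplay capture: 25.422 Mbps × 9420 s = 239475.2 Mb
TV episode: 13.632 Mbps × 2820 s = 38442.2 Mb
training video: 8.232 Mbps × 648 s = 5334.3 Mb
concert recording: 28.172 Mbps × 5340 s = 150438.5 Mb
Total: 474686.1 Mb = 59335.8 MB.
At 300 Mbps: 474686.1 / 300 = 1582 s ≈ 26.4 minutes.

26 minutes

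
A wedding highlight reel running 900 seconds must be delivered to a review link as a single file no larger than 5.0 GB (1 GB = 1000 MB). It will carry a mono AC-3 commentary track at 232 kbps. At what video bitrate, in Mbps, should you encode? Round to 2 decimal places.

Budget: 5.0 GB = 40000.0 Mb.
Total bitrate budget: 40000.0 Mb / 900 s = 44.444 Mbps.
Audio: 232 kbps = 0.232 Mbps.
Video: 44.444 − 0.232 = 44.212 Mbps.

44.21 Mbps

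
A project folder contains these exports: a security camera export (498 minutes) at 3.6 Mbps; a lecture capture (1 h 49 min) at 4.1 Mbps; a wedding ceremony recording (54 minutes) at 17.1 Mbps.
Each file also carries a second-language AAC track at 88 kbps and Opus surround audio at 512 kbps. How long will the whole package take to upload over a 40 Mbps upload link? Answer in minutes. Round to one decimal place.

Audio total: 88 + 512 = 600 kbps = 0.600 Mbps.
security camera export: 4.200 Mbps × 29880 s = 125496.0 Mb
lecture capture: 4.700 Mbps × 6540 s = 30738.0 Mb
wedding ceremony recording: 17.700 Mbps × 3240 s = 57348.0 Mb
Total: 213582.0 Mb = 26697.8 MB.
At 40 Mbps: 213582.0 / 40 = 5340 s ≈ 89 minutes.

89.0 minutes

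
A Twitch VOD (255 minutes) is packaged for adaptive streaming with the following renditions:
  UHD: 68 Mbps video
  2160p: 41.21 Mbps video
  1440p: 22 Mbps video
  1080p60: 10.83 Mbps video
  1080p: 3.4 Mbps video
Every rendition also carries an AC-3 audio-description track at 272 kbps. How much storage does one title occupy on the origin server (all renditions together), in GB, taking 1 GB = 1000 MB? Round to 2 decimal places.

255 min = 15300 s
Audio: 272 kbps = 0.272 Mbps.
Sum of rendition bitrates: (68+0.272) + (41.21+0.272) + (22+0.272) + (10.83+0.272) + (3.4+0.272) = 146.800 Mbps.
× 15300 s = 2,246,040 Mb = 280,755 MB = 280.8 GB.

280.76 GB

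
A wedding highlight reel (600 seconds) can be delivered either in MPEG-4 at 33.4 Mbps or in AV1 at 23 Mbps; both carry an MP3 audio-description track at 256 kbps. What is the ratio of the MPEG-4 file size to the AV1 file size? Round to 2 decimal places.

1.45

Audio: 256 kbps = 0.256 Mbps.
MPEG-4: 33.656 Mbps × 600 s = 20193.6 Mb = 2.524 GB.
AV1: 23.256 Mbps × 600 s = 13953.6 Mb = 1.744 GB.
Ratio: 2.524 / 1.744 = 1.447.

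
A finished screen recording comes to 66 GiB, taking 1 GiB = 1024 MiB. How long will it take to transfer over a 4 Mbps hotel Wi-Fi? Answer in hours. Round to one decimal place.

File: 66 GiB = 566935.7 Mb.
At 4 Mbps: 566935.7 / 4 = 141733.9 s ≈ 39.4 hours.

39.4 hours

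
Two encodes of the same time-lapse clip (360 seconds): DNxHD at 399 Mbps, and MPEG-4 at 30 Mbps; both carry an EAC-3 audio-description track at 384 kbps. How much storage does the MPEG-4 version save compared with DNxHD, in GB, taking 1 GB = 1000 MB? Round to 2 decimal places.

Audio: 384 kbps = 0.384 Mbps.
DNxHD: 399.384 Mbps × 360 s = 143778.2 Mb = 17.972 GB.
MPEG-4: 30.384 Mbps × 360 s = 10938.2 Mb = 1.367 GB.
Saving: 17.972 − 1.367 = 16.605 GB.

16.61 GB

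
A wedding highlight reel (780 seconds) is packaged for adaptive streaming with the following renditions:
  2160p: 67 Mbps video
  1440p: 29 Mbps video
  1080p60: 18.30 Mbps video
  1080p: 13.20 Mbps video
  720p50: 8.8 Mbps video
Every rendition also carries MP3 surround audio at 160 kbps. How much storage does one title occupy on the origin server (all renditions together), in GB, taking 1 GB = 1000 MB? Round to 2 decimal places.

13.37 GB

Audio: 160 kbps = 0.160 Mbps.
Sum of rendition bitrates: (67+0.160) + (29+0.160) + (18.30+0.160) + (13.20+0.160) + (8.8+0.160) = 137.100 Mbps.
× 780 s = 106,938 Mb = 13,367 MB = 13.37 GB.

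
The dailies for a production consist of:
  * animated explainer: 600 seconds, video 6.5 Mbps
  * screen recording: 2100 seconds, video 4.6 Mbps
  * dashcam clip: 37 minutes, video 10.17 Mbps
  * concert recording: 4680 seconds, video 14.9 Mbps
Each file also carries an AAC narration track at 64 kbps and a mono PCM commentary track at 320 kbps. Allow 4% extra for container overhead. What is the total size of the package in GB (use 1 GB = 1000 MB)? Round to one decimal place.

Audio total: 64 + 320 = 384 kbps = 0.384 Mbps.
animated explainer: 6.884 Mbps × 600 s × 1.04 = 4295.6 Mb
screen recording: 4.984 Mbps × 2100 s × 1.04 = 10885.1 Mb
dashcam clip: 10.554 Mbps × 2220 s × 1.04 = 24367.1 Mb
concert recording: 15.284 Mbps × 4680 s × 1.04 = 74390.3 Mb
Total: 113938.0 Mb = 14242.3 MB.
= 14.24 GB.

14.2 GB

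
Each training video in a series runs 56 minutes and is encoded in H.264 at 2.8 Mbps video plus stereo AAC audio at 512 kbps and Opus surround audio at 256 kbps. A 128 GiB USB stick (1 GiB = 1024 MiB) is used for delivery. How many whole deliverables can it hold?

56 min = 3360 s
Audio total: 512 + 256 = 768 kbps = 0.768 Mbps.
Total bitrate: 3.568 Mbps.
Per item: 3.568 Mbps × 3360 s = 11,988 Mb = 1,499 MB.
Capacity: 128 GiB = 1,099,512 Mb; 91.71 items → 91 complete.

91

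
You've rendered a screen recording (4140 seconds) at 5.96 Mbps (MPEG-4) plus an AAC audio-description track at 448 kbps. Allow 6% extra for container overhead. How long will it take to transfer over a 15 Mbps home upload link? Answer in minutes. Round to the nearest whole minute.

Audio: 448 kbps = 0.448 Mbps.
Total bitrate: 6.408 Mbps.
File: 6.408 Mbps × 4140 s = 26529.1 Mb.
With 6% container overhead: ×1.06. → 28120.9 Mb.
At 15 Mbps: 28120.9 / 15 = 1874.7 s ≈ 31.2 minutes.

31 minutes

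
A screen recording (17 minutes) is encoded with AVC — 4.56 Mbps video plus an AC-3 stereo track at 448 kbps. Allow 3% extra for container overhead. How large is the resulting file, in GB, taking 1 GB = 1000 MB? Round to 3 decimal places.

0.658 GB

17 min = 1020 s
Audio: 448 kbps = 0.448 Mbps.
Total bitrate: 4.56 + 0.448 = 5.008 Mbps.
Stream data: 5.008 Mbps × 1020 s = 5108.2 Mb.
With 3% container overhead: ×1.03.
5,261 Mb ÷ 8 = 657.7 MB → 0.6577 GB.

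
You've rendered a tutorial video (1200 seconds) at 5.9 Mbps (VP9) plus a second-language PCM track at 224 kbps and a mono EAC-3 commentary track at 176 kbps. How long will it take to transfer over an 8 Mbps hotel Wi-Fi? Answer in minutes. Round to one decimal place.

15.8 minutes

Audio total: 224 + 176 = 400 kbps = 0.400 Mbps.
Total bitrate: 6.300 Mbps.
File: 6.300 Mbps × 1200 s = 7560.0 Mb.
At 8 Mbps: 7560.0 / 8 = 945.0 s ≈ 15.8 minutes.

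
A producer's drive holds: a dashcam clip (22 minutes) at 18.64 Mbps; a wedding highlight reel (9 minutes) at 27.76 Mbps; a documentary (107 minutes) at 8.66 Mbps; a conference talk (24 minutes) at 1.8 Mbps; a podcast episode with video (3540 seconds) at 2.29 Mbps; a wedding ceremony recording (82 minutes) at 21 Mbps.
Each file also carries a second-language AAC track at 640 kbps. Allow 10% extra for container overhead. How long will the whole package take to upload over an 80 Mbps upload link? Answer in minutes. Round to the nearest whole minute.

Audio: 640 kbps = 0.640 Mbps.
dashcam clip: 19.280 Mbps × 1320 s × 1.10 = 27994.6 Mb
wedding highlight reel: 28.400 Mbps × 540 s × 1.10 = 16869.6 Mb
documentary: 9.300 Mbps × 6420 s × 1.10 = 65676.6 Mb
conference talk: 2.440 Mbps × 1440 s × 1.10 = 3865.0 Mb
podcast episode with video: 2.930 Mbps × 3540 s × 1.10 = 11409.4 Mb
wedding ceremony recording: 21.640 Mbps × 4920 s × 1.10 = 117115.7 Mb
Total: 242930.8 Mb = 30366.4 MB.
At 80 Mbps: 242930.8 / 80 = 3037 s ≈ 50.6 minutes.

51 minutes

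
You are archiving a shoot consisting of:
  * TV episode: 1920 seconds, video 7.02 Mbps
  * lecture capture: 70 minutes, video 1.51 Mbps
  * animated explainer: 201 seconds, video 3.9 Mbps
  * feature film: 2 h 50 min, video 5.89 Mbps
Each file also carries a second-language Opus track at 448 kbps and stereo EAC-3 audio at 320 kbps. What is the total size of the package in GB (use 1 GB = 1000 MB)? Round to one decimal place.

Audio total: 448 + 320 = 768 kbps = 0.768 Mbps.
TV episode: 7.788 Mbps × 1920 s = 14953.0 Mb
lecture capture: 2.278 Mbps × 4200 s = 9567.6 Mb
animated explainer: 4.668 Mbps × 201 s = 938.3 Mb
feature film: 6.658 Mbps × 10200 s = 67911.6 Mb
Total: 93370.4 Mb = 11671.3 MB.
= 11.67 GB.

11.7 GB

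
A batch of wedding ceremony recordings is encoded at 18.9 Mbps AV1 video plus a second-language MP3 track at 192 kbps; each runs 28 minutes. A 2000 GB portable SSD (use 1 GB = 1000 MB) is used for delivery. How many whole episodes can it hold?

498

28 min = 1680 s
Audio: 192 kbps = 0.192 Mbps.
Total bitrate: 19.092 Mbps.
Per item: 19.092 Mbps × 1680 s = 32,075 Mb = 4,009 MB.
Capacity: 2000 GB = 16,000,000 Mb; 498.84 items → 498 complete.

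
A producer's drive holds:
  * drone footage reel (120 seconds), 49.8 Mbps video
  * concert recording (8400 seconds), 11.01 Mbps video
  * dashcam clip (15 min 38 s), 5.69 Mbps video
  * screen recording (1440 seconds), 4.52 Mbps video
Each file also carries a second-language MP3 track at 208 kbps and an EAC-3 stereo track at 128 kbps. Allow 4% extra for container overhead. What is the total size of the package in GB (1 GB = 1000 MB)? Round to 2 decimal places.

Audio total: 208 + 128 = 336 kbps = 0.336 Mbps.
drone footage reel: 50.136 Mbps × 120 s × 1.04 = 6257.0 Mb
concert recording: 11.346 Mbps × 8400 s × 1.04 = 99118.7 Mb
dashcam clip: 6.026 Mbps × 938 s × 1.04 = 5878.5 Mb
screen recording: 4.856 Mbps × 1440 s × 1.04 = 7272.3 Mb
Total: 118526.5 Mb = 14815.8 MB.
= 14.82 GB.

14.82 GB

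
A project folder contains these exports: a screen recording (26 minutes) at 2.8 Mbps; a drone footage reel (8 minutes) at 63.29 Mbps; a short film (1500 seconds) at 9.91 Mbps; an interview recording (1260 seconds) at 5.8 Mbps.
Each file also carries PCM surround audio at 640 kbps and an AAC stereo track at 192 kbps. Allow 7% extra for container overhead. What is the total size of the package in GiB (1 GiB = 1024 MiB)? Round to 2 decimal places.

Audio total: 640 + 192 = 832 kbps = 0.832 Mbps.
screen recording: 3.632 Mbps × 1560 s × 1.07 = 6062.5 Mb
drone footage reel: 64.122 Mbps × 480 s × 1.07 = 32933.1 Mb
short film: 10.742 Mbps × 1500 s × 1.07 = 17240.9 Mb
interview recording: 6.632 Mbps × 1260 s × 1.07 = 8941.3 Mb
Total: 65177.8 Mb = 8147.2 MB.
= 7.588 GiB.

7.59 GiB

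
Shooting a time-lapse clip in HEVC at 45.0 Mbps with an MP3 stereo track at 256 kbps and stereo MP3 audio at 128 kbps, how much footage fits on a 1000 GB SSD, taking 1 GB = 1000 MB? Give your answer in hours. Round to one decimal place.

49.0 hours

Audio total: 256 + 128 = 384 kbps = 0.384 Mbps.
Total bitrate: 45.0 + 0.384 = 45.384 Mbps.
Capacity: 1000 GB = 8,000,000 Mb.
Recording time: 8,000,000 / 45.384 = 176,274 s ≈ 49.0 hours.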